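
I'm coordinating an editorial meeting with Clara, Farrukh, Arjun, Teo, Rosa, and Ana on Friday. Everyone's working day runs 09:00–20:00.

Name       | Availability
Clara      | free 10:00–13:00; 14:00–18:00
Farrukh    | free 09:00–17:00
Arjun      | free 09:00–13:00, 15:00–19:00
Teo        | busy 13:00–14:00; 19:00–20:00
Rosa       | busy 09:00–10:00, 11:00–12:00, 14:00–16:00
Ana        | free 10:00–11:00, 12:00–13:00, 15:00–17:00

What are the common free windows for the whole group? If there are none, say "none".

Clara free: 10:00-13:00, 14:00-18:00.
Farrukh free: 09:00-17:00.
Arjun free: 09:00-13:00, 15:00-19:00.
Teo free: 09:00-13:00, 14:00-19:00 (invert busy blocks within the working day).
Rosa free: 10:00-11:00, 12:00-14:00, 16:00-20:00 (invert busy blocks within the working day).
Ana free: 10:00-11:00, 12:00-13:00, 15:00-17:00.
Clara ∩ Farrukh: 10:00-13:00, 14:00-17:00.
Clara ∩ Farrukh ∩ Arjun: 10:00-13:00, 15:00-17:00.
Clara ∩ Farrukh ∩ Arjun ∩ Teo: 10:00-13:00, 15:00-17:00.
Clara ∩ Farrukh ∩ Arjun ∩ Teo ∩ Rosa: 10:00-11:00, 12:00-13:00, 16:00-17:00.
Clara ∩ Farrukh ∩ Arjun ∩ Teo ∩ Rosa ∩ Ana: 10:00-11:00, 12:00-13:00, 16:00-17:00.
Those are the intersection windows.

10:00-11:00, 12:00-13:00, 16:00-17:00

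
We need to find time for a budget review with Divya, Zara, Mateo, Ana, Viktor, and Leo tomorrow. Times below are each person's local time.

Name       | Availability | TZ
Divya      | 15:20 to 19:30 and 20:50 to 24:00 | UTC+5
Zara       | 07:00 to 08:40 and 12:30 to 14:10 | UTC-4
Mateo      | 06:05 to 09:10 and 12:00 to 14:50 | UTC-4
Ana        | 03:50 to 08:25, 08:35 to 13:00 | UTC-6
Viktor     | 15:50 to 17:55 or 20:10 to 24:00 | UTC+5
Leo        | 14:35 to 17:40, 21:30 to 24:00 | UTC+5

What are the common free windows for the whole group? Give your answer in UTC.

11:00-12:40, 16:30-18:10

Divya in UTC: 10:20-14:30, 15:50-19:00 (subtract 5h to convert from UTC+5).
Zara in UTC: 11:00-12:40, 16:30-18:10 (add 4h to convert from UTC-4).
Mateo in UTC: 10:05-13:10, 16:00-18:50 (add 4h to convert from UTC-4).
Ana in UTC: 09:50-14:25, 14:35-19:00 (add 6h to convert from UTC-6).
Viktor in UTC: 10:50-12:55, 15:10-19:00 (subtract 5h to convert from UTC+5).
Leo in UTC: 09:35-12:40, 16:30-19:00 (subtract 5h to convert from UTC+5).
Divya ∩ Zara: 11:00-12:40, 16:30-18:10.
Divya ∩ Zara ∩ Mateo: 11:00-12:40, 16:30-18:10.
Divya ∩ Zara ∩ Mateo ∩ Ana: 11:00-12:40, 16:30-18:10.
Divya ∩ Zara ∩ Mateo ∩ Ana ∩ Viktor: 11:00-12:40, 16:30-18:10.
Divya ∩ Zara ∩ Mateo ∩ Ana ∩ Viktor ∩ Leo: 11:00-12:40, 16:30-18:10.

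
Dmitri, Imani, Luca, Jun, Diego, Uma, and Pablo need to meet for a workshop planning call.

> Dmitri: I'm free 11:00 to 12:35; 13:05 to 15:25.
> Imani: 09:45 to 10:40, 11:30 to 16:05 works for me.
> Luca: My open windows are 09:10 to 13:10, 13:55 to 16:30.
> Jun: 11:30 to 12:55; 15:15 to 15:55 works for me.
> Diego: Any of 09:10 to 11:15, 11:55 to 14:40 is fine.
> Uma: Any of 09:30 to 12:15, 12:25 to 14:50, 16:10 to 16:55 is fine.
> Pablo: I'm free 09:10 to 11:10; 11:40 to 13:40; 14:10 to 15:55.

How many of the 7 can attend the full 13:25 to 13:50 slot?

4

Dmitri, Imani, Diego, and Uma can make the full 13:25-13:50 slot — that's 4.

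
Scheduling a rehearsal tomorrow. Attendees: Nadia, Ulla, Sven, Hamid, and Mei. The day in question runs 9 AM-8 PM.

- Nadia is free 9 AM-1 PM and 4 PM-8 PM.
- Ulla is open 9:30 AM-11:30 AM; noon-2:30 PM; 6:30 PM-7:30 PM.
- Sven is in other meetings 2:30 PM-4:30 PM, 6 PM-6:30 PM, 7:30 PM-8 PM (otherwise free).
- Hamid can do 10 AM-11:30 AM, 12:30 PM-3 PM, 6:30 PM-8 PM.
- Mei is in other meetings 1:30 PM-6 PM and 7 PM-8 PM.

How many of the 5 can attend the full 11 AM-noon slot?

3

Nadia free: 09:00-13:00, 16:00-20:00.
Ulla free: 09:30-11:30, 12:00-14:30, 18:30-19:30.
Sven free: 09:00-14:30, 16:30-18:00, 18:30-19:30 (invert busy blocks within the working day).
Hamid free: 10:00-11:30, 12:30-15:00, 18:30-20:00.
Mei free: 09:00-13:30, 18:00-19:00 (invert busy blocks within the working day).
Nadia, Sven, and Mei can make the full 11:00-12:00 slot — that's 3.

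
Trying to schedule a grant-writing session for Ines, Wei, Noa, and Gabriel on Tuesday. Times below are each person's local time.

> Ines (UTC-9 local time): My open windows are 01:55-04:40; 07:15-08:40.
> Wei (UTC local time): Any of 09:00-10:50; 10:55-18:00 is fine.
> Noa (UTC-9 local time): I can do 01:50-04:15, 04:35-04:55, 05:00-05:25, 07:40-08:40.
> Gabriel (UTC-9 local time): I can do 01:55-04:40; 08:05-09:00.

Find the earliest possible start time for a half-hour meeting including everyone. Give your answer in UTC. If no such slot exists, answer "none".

10:55

Ines in UTC: 10:55-13:40, 16:15-17:40 (add 9h to convert from UTC-9).
Wei in UTC: 09:00-10:50, 10:55-18:00.
Noa in UTC: 10:50-13:15, 13:35-13:55, 14:00-14:25, 16:40-17:40 (add 9h to convert from UTC-9).
Gabriel in UTC: 10:55-13:40, 17:05-18:00 (add 9h to convert from UTC-9).
Ines ∩ Wei: 10:55-13:40, 16:15-17:40.
Ines ∩ Wei ∩ Noa: 10:55-13:15, 13:35-13:40, 16:40-17:40.
Ines ∩ Wei ∩ Noa ∩ Gabriel: 10:55-13:15, 13:35-13:40, 17:05-17:40.
Those are the intersection windows.
The first common window of at least 30 minutes is 10:55-13:15, so the earliest start is 10:55.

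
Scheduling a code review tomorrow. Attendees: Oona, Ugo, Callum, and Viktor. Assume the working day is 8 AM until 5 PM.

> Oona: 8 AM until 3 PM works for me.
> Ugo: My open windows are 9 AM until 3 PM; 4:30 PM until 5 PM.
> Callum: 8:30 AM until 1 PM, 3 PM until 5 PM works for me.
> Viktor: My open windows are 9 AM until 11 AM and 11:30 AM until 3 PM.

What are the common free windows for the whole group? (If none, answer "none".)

Oona ∩ Ugo: 09:00-15:00.
Oona ∩ Ugo ∩ Callum: 09:00-13:00.
Oona ∩ Ugo ∩ Callum ∩ Viktor: 09:00-11:00, 11:30-13:00.

09:00-11:00, 11:30-13:00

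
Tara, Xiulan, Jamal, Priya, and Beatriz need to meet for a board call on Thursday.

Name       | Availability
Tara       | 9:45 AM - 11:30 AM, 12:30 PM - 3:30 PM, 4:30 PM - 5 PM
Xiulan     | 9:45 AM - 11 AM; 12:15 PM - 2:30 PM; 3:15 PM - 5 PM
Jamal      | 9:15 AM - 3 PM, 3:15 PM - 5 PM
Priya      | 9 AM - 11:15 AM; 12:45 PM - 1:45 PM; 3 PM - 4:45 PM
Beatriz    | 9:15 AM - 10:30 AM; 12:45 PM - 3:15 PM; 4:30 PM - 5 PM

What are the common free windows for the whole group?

09:45-10:30, 12:45-13:45, 16:30-16:45

Tara ∩ Xiulan: 09:45-11:00, 12:30-14:30, 15:15-15:30, 16:30-17:00.
Tara ∩ Xiulan ∩ Jamal: 09:45-11:00, 12:30-14:30, 15:15-15:30, 16:30-17:00.
Tara ∩ Xiulan ∩ Jamal ∩ Priya: 09:45-11:00, 12:45-13:45, 15:15-15:30, 16:30-16:45.
Tara ∩ Xiulan ∩ Jamal ∩ Priya ∩ Beatriz: 09:45-10:30, 12:45-13:45, 16:30-16:45.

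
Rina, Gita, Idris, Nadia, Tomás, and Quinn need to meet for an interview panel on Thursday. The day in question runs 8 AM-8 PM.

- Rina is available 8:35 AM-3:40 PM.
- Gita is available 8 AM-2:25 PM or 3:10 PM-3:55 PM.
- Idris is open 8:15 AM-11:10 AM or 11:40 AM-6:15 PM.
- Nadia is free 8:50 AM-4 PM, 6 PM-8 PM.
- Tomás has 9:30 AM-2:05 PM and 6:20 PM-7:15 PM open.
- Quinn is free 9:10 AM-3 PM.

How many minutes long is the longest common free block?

145

Rina ∩ Gita: 08:35-14:25, 15:10-15:40.
Rina ∩ Gita ∩ Idris: 08:35-11:10, 11:40-14:25, 15:10-15:40.
Rina ∩ Gita ∩ Idris ∩ Nadia: 08:50-11:10, 11:40-14:25, 15:10-15:40.
Rina ∩ Gita ∩ Idris ∩ Nadia ∩ Tomás: 09:30-11:10, 11:40-14:05.
Rina ∩ Gita ∩ Idris ∩ Nadia ∩ Tomás ∩ Quinn: 09:30-11:10, 11:40-14:05.
So the common availability across everyone is 09:30-11:10, 11:40-14:05.
The longest is 11:40-14:05 at 145 minutes.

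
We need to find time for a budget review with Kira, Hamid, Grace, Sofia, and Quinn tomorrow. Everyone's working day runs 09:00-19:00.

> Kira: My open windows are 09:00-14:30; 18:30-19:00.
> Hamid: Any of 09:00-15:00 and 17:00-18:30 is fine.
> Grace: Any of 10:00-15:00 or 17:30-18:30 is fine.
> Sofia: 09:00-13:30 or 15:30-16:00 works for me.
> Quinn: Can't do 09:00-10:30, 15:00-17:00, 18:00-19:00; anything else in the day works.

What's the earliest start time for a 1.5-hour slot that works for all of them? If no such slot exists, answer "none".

Kira free: 09:00-14:30, 18:30-19:00.
Hamid free: 09:00-15:00, 17:00-18:30.
Grace free: 10:00-15:00, 17:30-18:30.
Sofia free: 09:00-13:30, 15:30-16:00.
Quinn free: 10:30-15:00, 17:00-18:00 (invert busy blocks within the working day).
Kira ∩ Hamid: 09:00-14:30.
Kira ∩ Hamid ∩ Grace: 10:00-14:30.
Kira ∩ Hamid ∩ Grace ∩ Sofia: 10:00-13:30.
Kira ∩ Hamid ∩ Grace ∩ Sofia ∩ Quinn: 10:30-13:30.
Those are the intersection windows.
The first common window of at least 90 minutes is 10:30-13:30, so the earliest start is 10:30.

10:30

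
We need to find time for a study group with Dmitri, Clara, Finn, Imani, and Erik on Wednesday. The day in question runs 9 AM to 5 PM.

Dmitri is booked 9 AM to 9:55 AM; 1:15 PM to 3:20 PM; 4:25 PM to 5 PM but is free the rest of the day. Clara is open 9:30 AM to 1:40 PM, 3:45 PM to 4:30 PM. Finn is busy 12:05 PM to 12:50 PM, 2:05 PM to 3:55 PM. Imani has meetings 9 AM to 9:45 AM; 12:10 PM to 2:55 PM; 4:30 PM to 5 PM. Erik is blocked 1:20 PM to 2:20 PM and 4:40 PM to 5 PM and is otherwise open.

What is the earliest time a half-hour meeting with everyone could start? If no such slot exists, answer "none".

09:55

Dmitri free: 09:55-13:15, 15:20-16:25 (invert busy blocks within the working day).
Clara free: 09:30-13:40, 15:45-16:30.
Finn free: 09:00-12:05, 12:50-14:05, 15:55-17:00 (invert busy blocks within the working day).
Imani free: 09:45-12:10, 14:55-16:30 (invert busy blocks within the working day).
Erik free: 09:00-13:20, 14:20-16:40 (invert busy blocks within the working day).
Dmitri ∩ Clara: 09:55-13:15, 15:45-16:25.
Dmitri ∩ Clara ∩ Finn: 09:55-12:05, 12:50-13:15, 15:55-16:25.
Dmitri ∩ Clara ∩ Finn ∩ Imani: 09:55-12:05, 15:55-16:25.
Dmitri ∩ Clara ∩ Finn ∩ Imani ∩ Erik: 09:55-12:05, 15:55-16:25.
Those are the intersection windows.
The first common window of at least 30 minutes is 09:55-12:05, so the earliest start is 09:55.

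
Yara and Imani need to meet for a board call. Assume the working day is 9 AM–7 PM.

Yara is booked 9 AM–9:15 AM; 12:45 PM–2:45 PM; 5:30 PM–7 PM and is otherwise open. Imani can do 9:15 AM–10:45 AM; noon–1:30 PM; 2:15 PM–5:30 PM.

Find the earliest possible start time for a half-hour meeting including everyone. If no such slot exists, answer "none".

Yara free: 09:15-12:45, 14:45-17:30 (invert busy blocks within the working day).
Imani free: 09:15-10:45, 12:00-13:30, 14:15-17:30.
Yara ∩ Imani: 09:15-10:45, 12:00-12:45, 14:45-17:30.
The first common window of at least 30 minutes is 09:15-10:45, so the earliest start is 09:15.

09:15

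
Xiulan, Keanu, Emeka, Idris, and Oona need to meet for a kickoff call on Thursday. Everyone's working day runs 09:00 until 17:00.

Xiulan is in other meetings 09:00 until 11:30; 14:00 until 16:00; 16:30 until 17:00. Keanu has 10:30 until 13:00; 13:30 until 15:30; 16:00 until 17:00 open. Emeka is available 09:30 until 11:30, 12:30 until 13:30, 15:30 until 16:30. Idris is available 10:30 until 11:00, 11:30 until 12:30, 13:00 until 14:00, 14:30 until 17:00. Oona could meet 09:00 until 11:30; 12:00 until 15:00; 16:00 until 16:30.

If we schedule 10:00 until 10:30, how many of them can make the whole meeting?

Xiulan free: 11:30-14:00, 16:00-16:30 (invert busy blocks within the working day).
Keanu free: 10:30-13:00, 13:30-15:30, 16:00-17:00.
Emeka free: 09:30-11:30, 12:30-13:30, 15:30-16:30.
Idris free: 10:30-11:00, 11:30-12:30, 13:00-14:00, 14:30-17:00.
Oona free: 09:00-11:30, 12:00-15:00, 16:00-16:30.
Emeka and Oona can make the full 10:00-10:30 slot — that's 2.

2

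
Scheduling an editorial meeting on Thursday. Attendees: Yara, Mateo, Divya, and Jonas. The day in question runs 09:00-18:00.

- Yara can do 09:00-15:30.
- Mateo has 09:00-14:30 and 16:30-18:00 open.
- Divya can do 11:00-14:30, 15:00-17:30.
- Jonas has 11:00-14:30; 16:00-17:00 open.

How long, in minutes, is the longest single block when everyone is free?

Yara ∩ Mateo: 09:00-14:30.
Yara ∩ Mateo ∩ Divya: 11:00-14:30.
Yara ∩ Mateo ∩ Divya ∩ Jonas: 11:00-14:30.
Those are the intersection windows.
The longest is 11:00-14:30 at 210 minutes.

210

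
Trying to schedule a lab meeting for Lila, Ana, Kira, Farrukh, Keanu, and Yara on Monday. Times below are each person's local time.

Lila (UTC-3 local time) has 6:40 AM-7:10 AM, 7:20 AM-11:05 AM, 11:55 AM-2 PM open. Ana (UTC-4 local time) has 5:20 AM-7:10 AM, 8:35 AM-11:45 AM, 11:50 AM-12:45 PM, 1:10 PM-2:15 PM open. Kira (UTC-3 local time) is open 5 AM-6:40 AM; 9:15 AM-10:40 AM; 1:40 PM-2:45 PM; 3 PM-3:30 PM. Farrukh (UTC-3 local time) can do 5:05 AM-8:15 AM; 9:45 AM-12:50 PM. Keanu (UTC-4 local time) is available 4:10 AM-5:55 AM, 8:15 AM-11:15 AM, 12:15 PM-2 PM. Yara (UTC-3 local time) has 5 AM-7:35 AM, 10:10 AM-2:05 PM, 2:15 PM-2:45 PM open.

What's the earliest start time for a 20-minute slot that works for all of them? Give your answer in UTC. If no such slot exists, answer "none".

13:10

Lila in UTC: 09:40-10:10, 10:20-14:05, 14:55-17:00 (add 3h to convert from UTC-3).
Ana in UTC: 09:20-11:10, 12:35-15:45, 15:50-16:45, 17:10-18:15 (add 4h to convert from UTC-4).
Kira in UTC: 08:00-09:40, 12:15-13:40, 16:40-17:45, 18:00-18:30 (add 3h to convert from UTC-3).
Farrukh in UTC: 08:05-11:15, 12:45-15:50 (add 3h to convert from UTC-3).
Keanu in UTC: 08:10-09:55, 12:15-15:15, 16:15-18:00 (add 4h to convert from UTC-4).
Yara in UTC: 08:00-10:35, 13:10-17:05, 17:15-17:45 (add 3h to convert from UTC-3).
Lila ∩ Ana: 09:40-10:10, 10:20-11:10, 12:35-14:05, 14:55-15:45, 15:50-16:45.
Lila ∩ Ana ∩ Kira: 12:35-13:40, 16:40-16:45.
Lila ∩ Ana ∩ Kira ∩ Farrukh: 12:45-13:40.
Lila ∩ Ana ∩ Kira ∩ Farrukh ∩ Keanu: 12:45-13:40.
Lila ∩ Ana ∩ Kira ∩ Farrukh ∩ Keanu ∩ Yara: 13:10-13:40.
The first common window of at least 20 minutes is 13:10-13:40, so the earliest start is 13:10.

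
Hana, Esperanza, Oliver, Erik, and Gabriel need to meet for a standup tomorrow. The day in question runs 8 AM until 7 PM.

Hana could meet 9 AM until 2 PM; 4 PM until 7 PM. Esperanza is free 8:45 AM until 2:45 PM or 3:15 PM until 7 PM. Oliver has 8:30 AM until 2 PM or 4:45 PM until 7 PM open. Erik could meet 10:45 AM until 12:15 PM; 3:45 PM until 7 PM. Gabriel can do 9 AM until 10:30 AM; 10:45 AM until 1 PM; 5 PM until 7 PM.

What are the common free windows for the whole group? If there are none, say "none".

Hana ∩ Esperanza: 09:00-14:00, 16:00-19:00.
Hana ∩ Esperanza ∩ Oliver: 09:00-14:00, 16:45-19:00.
Hana ∩ Esperanza ∩ Oliver ∩ Erik: 10:45-12:15, 16:45-19:00.
Hana ∩ Esperanza ∩ Oliver ∩ Erik ∩ Gabriel: 10:45-12:15, 17:00-19:00.
Those are the intersection windows.

10:45-12:15, 17:00-19:00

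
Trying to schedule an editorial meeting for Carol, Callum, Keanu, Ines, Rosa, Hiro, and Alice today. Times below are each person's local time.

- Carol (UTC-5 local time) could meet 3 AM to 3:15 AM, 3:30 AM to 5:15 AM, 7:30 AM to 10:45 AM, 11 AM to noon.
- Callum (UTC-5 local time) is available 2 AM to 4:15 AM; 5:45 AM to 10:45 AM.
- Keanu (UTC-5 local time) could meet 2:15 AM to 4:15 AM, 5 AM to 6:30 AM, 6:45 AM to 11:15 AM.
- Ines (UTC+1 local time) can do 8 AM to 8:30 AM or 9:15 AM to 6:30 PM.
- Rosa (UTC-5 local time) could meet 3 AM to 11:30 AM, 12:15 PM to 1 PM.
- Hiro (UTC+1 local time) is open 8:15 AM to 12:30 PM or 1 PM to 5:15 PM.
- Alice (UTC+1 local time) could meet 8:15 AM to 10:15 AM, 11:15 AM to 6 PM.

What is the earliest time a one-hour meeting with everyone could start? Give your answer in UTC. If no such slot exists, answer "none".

12:30

Carol in UTC: 08:00-08:15, 08:30-10:15, 12:30-15:45, 16:00-17:00 (add 5h to convert from UTC-5).
Callum in UTC: 07:00-09:15, 10:45-15:45 (add 5h to convert from UTC-5).
Keanu in UTC: 07:15-09:15, 10:00-11:30, 11:45-16:15 (add 5h to convert from UTC-5).
Ines in UTC: 07:00-07:30, 08:15-17:30 (subtract 1h to convert from UTC+1).
Rosa in UTC: 08:00-16:30, 17:15-18:00 (add 5h to convert from UTC-5).
Hiro in UTC: 07:15-11:30, 12:00-16:15 (subtract 1h to convert from UTC+1).
Alice in UTC: 07:15-09:15, 10:15-17:00 (subtract 1h to convert from UTC+1).
Carol ∩ Callum: 08:00-08:15, 08:30-09:15, 12:30-15:45.
Carol ∩ Callum ∩ Keanu: 08:00-08:15, 08:30-09:15, 12:30-15:45.
Carol ∩ Callum ∩ Keanu ∩ Ines: 08:30-09:15, 12:30-15:45.
Carol ∩ Callum ∩ Keanu ∩ Ines ∩ Rosa: 08:30-09:15, 12:30-15:45.
Carol ∩ Callum ∩ Keanu ∩ Ines ∩ Rosa ∩ Hiro: 08:30-09:15, 12:30-15:45.
Carol ∩ Callum ∩ Keanu ∩ Ines ∩ Rosa ∩ Hiro ∩ Alice: 08:30-09:15, 12:30-15:45.
The first common window of at least 60 minutes is 12:30-15:45, so the earliest start is 12:30.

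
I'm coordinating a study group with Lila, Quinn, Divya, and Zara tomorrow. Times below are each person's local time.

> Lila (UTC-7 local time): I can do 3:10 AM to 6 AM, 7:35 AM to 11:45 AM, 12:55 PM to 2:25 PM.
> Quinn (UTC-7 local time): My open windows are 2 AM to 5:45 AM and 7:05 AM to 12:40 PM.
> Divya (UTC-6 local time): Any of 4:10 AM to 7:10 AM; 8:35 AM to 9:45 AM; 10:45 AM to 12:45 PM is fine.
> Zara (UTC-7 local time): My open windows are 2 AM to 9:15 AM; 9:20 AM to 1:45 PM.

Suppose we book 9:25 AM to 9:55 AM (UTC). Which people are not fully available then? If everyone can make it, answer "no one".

Divya, Lila

Lila in UTC: 10:10-13:00, 14:35-18:45, 19:55-21:25 (add 7h to convert from UTC-7).
Quinn in UTC: 09:00-12:45, 14:05-19:40 (add 7h to convert from UTC-7).
Divya in UTC: 10:10-13:10, 14:35-15:45, 16:45-18:45 (add 6h to convert from UTC-6).
Zara in UTC: 09:00-16:15, 16:20-20:45 (add 7h to convert from UTC-7).
Lila: not fully free for 09:25-09:55. Quinn: free for 09:25-09:55. Divya: not fully free for 09:25-09:55. Zara: free for 09:25-09:55.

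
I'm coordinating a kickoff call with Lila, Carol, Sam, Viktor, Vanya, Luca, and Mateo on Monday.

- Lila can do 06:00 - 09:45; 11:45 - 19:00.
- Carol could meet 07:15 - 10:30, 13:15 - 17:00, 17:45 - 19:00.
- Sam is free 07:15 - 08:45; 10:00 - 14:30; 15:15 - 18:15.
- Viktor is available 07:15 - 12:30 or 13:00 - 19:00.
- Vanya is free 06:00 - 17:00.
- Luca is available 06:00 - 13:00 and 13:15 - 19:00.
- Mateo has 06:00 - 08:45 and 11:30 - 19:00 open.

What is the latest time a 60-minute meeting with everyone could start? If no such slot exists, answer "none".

Lila ∩ Carol: 07:15-09:45, 13:15-17:00, 17:45-19:00.
Lila ∩ Carol ∩ Sam: 07:15-08:45, 13:15-14:30, 15:15-17:00, 17:45-18:15.
Lila ∩ Carol ∩ Sam ∩ Viktor: 07:15-08:45, 13:15-14:30, 15:15-17:00, 17:45-18:15.
Lila ∩ Carol ∩ Sam ∩ Viktor ∩ Vanya: 07:15-08:45, 13:15-14:30, 15:15-17:00.
Lila ∩ Carol ∩ Sam ∩ Viktor ∩ Vanya ∩ Luca: 07:15-08:45, 13:15-14:30, 15:15-17:00.
Lila ∩ Carol ∩ Sam ∩ Viktor ∩ Vanya ∩ Luca ∩ Mateo: 07:15-08:45, 13:15-14:30, 15:15-17:00.
So the common availability across everyone is 07:15-08:45, 13:15-14:30, 15:15-17:00.
The last common window of at least 60 minutes is 15:15-17:00; a 60-minute meeting can start as late as 16:00 and still end by 17:00.

16:00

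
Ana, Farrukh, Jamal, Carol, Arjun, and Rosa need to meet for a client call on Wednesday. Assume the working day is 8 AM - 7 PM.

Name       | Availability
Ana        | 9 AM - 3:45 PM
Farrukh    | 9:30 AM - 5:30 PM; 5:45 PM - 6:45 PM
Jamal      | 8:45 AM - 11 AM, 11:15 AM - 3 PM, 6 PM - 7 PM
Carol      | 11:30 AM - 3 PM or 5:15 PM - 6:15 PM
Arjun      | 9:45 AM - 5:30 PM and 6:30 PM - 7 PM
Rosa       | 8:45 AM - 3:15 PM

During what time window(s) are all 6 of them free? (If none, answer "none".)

11:30-15:00

Ana ∩ Farrukh: 09:30-15:45.
Ana ∩ Farrukh ∩ Jamal: 09:30-11:00, 11:15-15:00.
Ana ∩ Farrukh ∩ Jamal ∩ Carol: 11:30-15:00.
Ana ∩ Farrukh ∩ Jamal ∩ Carol ∩ Arjun: 11:30-15:00.
Ana ∩ Farrukh ∩ Jamal ∩ Carol ∩ Arjun ∩ Rosa: 11:30-15:00.
Those are the intersection windows.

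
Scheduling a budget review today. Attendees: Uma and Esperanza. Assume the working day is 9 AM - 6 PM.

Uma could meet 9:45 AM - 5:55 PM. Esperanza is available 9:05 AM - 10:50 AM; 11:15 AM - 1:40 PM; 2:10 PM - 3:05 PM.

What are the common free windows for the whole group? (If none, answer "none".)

Uma ∩ Esperanza: 09:45-10:50, 11:15-13:40, 14:10-15:05.
So the common availability across everyone is 09:45-10:50, 11:15-13:40, 14:10-15:05.

09:45-10:50, 11:15-13:40, 14:10-15:05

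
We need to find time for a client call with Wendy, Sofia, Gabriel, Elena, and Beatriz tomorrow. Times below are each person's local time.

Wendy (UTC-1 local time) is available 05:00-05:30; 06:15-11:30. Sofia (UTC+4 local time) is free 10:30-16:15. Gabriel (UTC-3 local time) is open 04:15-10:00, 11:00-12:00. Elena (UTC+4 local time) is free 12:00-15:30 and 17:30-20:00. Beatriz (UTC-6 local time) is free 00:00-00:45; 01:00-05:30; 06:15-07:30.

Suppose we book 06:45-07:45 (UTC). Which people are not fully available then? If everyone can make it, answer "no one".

Wendy in UTC: 06:00-06:30, 07:15-12:30 (add 1h to convert from UTC-1).
Sofia in UTC: 06:30-12:15 (subtract 4h to convert from UTC+4).
Gabriel in UTC: 07:15-13:00, 14:00-15:00 (add 3h to convert from UTC-3).
Elena in UTC: 08:00-11:30, 13:30-16:00 (subtract 4h to convert from UTC+4).
Beatriz in UTC: 06:00-06:45, 07:00-11:30, 12:15-13:30 (add 6h to convert from UTC-6).
Wendy: not fully free for 06:45-07:45. Sofia: free for 06:45-07:45. Gabriel: not fully free for 06:45-07:45. Elena: not fully free for 06:45-07:45. Beatriz: not fully free for 06:45-07:45.

Beatriz, Elena, Gabriel, Wendy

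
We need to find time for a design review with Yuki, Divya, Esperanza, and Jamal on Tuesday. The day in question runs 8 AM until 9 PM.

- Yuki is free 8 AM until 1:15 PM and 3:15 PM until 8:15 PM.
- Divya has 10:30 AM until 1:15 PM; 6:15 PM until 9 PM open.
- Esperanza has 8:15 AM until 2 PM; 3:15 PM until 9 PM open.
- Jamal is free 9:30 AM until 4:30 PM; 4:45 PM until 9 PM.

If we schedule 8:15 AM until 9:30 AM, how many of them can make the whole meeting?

Yuki and Esperanza can make the full 08:15-09:30 slot — that's 2.

2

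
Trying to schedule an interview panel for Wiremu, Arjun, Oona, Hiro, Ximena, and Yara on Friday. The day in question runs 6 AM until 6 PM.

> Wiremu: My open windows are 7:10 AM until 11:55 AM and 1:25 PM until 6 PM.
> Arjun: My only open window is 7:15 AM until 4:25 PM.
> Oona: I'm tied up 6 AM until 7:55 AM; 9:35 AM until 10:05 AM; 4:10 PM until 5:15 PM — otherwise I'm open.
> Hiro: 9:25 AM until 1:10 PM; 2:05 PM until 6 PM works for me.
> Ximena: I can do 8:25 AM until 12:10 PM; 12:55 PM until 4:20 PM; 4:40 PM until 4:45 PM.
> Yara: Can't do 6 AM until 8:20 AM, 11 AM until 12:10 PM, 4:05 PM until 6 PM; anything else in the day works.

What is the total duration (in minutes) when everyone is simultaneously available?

185

Wiremu free: 07:10-11:55, 13:25-18:00.
Arjun free: 07:15-16:25.
Oona free: 07:55-09:35, 10:05-16:10, 17:15-18:00 (invert busy blocks within the working day).
Hiro free: 09:25-13:10, 14:05-18:00.
Ximena free: 08:25-12:10, 12:55-16:20, 16:40-16:45.
Yara free: 08:20-11:00, 12:10-16:05 (invert busy blocks within the working day).
Wiremu ∩ Arjun: 07:15-11:55, 13:25-16:25.
Wiremu ∩ Arjun ∩ Oona: 07:55-09:35, 10:05-11:55, 13:25-16:10.
Wiremu ∩ Arjun ∩ Oona ∩ Hiro: 09:25-09:35, 10:05-11:55, 14:05-16:10.
Wiremu ∩ Arjun ∩ Oona ∩ Hiro ∩ Ximena: 09:25-09:35, 10:05-11:55, 14:05-16:10.
Wiremu ∩ Arjun ∩ Oona ∩ Hiro ∩ Ximena ∩ Yara: 09:25-09:35, 10:05-11:00, 14:05-16:05.
Summing the common windows: 10 + 55 + 120 = 185 minutes.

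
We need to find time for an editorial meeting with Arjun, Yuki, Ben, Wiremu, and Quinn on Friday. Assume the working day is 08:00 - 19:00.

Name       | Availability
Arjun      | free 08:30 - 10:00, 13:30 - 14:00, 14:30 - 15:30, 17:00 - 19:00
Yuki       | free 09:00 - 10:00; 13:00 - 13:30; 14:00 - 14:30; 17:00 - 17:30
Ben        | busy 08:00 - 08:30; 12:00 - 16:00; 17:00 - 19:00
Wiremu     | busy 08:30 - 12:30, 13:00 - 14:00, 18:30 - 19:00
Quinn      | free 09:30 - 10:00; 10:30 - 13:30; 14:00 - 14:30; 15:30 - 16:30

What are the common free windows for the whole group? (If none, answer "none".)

none

Arjun free: 08:30-10:00, 13:30-14:00, 14:30-15:30, 17:00-19:00.
Yuki free: 09:00-10:00, 13:00-13:30, 14:00-14:30, 17:00-17:30.
Ben free: 08:30-12:00, 16:00-17:00 (invert busy blocks within the working day).
Wiremu free: 08:00-08:30, 12:30-13:00, 14:00-18:30 (invert busy blocks within the working day).
Quinn free: 09:30-10:00, 10:30-13:30, 14:00-14:30, 15:30-16:30.
Arjun ∩ Yuki: 09:00-10:00, 17:00-17:30.
Arjun ∩ Yuki ∩ Ben: 09:00-10:00.
Arjun ∩ Yuki ∩ Ben ∩ Wiremu: ∅.
Arjun ∩ Yuki ∩ Ben ∩ Wiremu ∩ Quinn: ∅.
There is no time when everyone is free.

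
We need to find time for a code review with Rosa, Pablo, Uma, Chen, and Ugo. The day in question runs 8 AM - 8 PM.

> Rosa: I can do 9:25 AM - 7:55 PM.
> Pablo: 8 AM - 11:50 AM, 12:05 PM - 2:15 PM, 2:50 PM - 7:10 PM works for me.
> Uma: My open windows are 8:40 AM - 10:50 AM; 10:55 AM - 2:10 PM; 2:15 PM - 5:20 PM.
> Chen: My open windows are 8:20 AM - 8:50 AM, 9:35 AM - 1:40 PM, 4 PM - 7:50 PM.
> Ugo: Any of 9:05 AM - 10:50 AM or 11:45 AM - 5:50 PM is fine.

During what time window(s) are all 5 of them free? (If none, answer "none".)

09:35-10:50, 11:45-11:50, 12:05-13:40, 16:00-17:20

Rosa ∩ Pablo: 09:25-11:50, 12:05-14:15, 14:50-19:10.
Rosa ∩ Pablo ∩ Uma: 09:25-10:50, 10:55-11:50, 12:05-14:10, 14:50-17:20.
Rosa ∩ Pablo ∩ Uma ∩ Chen: 09:35-10:50, 10:55-11:50, 12:05-13:40, 16:00-17:20.
Rosa ∩ Pablo ∩ Uma ∩ Chen ∩ Ugo: 09:35-10:50, 11:45-11:50, 12:05-13:40, 16:00-17:20.
Those are the intersection windows.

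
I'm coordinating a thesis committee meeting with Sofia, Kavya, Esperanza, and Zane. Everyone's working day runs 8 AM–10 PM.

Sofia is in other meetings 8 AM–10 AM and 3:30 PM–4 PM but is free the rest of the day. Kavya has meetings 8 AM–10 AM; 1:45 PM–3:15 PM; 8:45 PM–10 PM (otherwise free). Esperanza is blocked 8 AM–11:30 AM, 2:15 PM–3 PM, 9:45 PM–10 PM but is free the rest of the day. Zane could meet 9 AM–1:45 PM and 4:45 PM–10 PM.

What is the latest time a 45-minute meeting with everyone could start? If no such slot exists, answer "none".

20:00

Sofia free: 10:00-15:30, 16:00-22:00 (invert busy blocks within the working day).
Kavya free: 10:00-13:45, 15:15-20:45 (invert busy blocks within the working day).
Esperanza free: 11:30-14:15, 15:00-21:45 (invert busy blocks within the working day).
Zane free: 09:00-13:45, 16:45-22:00.
Sofia ∩ Kavya: 10:00-13:45, 15:15-15:30, 16:00-20:45.
Sofia ∩ Kavya ∩ Esperanza: 11:30-13:45, 15:15-15:30, 16:00-20:45.
Sofia ∩ Kavya ∩ Esperanza ∩ Zane: 11:30-13:45, 16:45-20:45.
The last common window of at least 45 minutes is 16:45-20:45; a 45-minute meeting can start as late as 20:00 and still end by 20:45.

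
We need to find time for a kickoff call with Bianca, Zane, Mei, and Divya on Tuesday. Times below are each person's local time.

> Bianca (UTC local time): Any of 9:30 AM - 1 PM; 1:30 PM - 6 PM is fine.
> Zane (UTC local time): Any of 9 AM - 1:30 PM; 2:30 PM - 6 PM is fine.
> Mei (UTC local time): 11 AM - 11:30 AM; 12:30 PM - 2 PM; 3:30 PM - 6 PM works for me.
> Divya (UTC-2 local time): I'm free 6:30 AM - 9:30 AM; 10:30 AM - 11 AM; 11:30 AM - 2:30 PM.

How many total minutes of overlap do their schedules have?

120

Bianca in UTC: 09:30-13:00, 13:30-18:00.
Zane in UTC: 09:00-13:30, 14:30-18:00.
Mei in UTC: 11:00-11:30, 12:30-14:00, 15:30-18:00.
Divya in UTC: 08:30-11:30, 12:30-13:00, 13:30-16:30 (add 2h to convert from UTC-2).
Bianca ∩ Zane: 09:30-13:00, 14:30-18:00.
Bianca ∩ Zane ∩ Mei: 11:00-11:30, 12:30-13:00, 15:30-18:00.
Bianca ∩ Zane ∩ Mei ∩ Divya: 11:00-11:30, 12:30-13:00, 15:30-16:30.
Summing the common windows: 30 + 30 + 60 = 120 minutes.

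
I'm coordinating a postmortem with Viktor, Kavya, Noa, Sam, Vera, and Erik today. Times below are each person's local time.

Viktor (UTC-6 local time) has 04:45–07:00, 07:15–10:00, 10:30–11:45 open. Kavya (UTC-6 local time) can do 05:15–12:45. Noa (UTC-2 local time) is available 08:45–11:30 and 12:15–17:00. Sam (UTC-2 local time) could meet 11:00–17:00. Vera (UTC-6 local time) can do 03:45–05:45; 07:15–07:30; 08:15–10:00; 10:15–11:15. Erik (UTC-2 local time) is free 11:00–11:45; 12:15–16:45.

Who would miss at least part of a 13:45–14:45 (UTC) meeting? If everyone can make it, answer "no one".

Erik, Noa, Vera

Viktor in UTC: 10:45-13:00, 13:15-16:00, 16:30-17:45 (add 6h to convert from UTC-6).
Kavya in UTC: 11:15-18:45 (add 6h to convert from UTC-6).
Noa in UTC: 10:45-13:30, 14:15-19:00 (add 2h to convert from UTC-2).
Sam in UTC: 13:00-19:00 (add 2h to convert from UTC-2).
Vera in UTC: 09:45-11:45, 13:15-13:30, 14:15-16:00, 16:15-17:15 (add 6h to convert from UTC-6).
Erik in UTC: 13:00-13:45, 14:15-18:45 (add 2h to convert from UTC-2).
Viktor: free for 13:45-14:45. Kavya: free for 13:45-14:45. Noa: not fully free for 13:45-14:45. Sam: free for 13:45-14:45. Vera: not fully free for 13:45-14:45. Erik: not fully free for 13:45-14:45.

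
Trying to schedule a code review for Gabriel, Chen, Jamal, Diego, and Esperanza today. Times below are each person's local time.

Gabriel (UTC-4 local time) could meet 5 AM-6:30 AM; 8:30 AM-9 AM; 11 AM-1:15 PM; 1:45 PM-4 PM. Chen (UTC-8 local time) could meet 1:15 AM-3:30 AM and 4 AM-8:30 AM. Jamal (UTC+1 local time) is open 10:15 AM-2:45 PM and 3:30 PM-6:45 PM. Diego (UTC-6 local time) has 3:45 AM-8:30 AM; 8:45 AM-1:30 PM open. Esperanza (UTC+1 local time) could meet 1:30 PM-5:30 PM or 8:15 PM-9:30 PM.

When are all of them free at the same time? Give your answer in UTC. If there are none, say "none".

Gabriel in UTC: 09:00-10:30, 12:30-13:00, 15:00-17:15, 17:45-20:00 (add 4h to convert from UTC-4).
Chen in UTC: 09:15-11:30, 12:00-16:30 (add 8h to convert from UTC-8).
Jamal in UTC: 09:15-13:45, 14:30-17:45 (subtract 1h to convert from UTC+1).
Diego in UTC: 09:45-14:30, 14:45-19:30 (add 6h to convert from UTC-6).
Esperanza in UTC: 12:30-16:30, 19:15-20:30 (subtract 1h to convert from UTC+1).
Gabriel ∩ Chen: 09:15-10:30, 12:30-13:00, 15:00-16:30.
Gabriel ∩ Chen ∩ Jamal: 09:15-10:30, 12:30-13:00, 15:00-16:30.
Gabriel ∩ Chen ∩ Jamal ∩ Diego: 09:45-10:30, 12:30-13:00, 15:00-16:30.
Gabriel ∩ Chen ∩ Jamal ∩ Diego ∩ Esperanza: 12:30-13:00, 15:00-16:30.

12:30-13:00, 15:00-16:30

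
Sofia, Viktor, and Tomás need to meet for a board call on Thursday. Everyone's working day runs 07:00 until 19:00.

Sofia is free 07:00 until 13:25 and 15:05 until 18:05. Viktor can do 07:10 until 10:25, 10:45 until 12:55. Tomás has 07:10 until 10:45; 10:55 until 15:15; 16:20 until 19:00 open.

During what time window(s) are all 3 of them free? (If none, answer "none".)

07:10-10:25, 10:55-12:55

Sofia ∩ Viktor: 07:10-10:25, 10:45-12:55.
Sofia ∩ Viktor ∩ Tomás: 07:10-10:25, 10:55-12:55.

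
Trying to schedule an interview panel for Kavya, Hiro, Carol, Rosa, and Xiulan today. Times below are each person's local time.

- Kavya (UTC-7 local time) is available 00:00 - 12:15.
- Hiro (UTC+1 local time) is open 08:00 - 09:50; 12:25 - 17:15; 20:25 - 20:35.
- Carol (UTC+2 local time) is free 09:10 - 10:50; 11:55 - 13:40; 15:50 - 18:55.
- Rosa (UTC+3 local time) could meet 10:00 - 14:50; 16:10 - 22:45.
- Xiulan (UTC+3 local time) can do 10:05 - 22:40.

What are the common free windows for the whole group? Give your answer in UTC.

Kavya in UTC: 07:00-19:15 (add 7h to convert from UTC-7).
Hiro in UTC: 07:00-08:50, 11:25-16:15, 19:25-19:35 (subtract 1h to convert from UTC+1).
Carol in UTC: 07:10-08:50, 09:55-11:40, 13:50-16:55 (subtract 2h to convert from UTC+2).
Rosa in UTC: 07:00-11:50, 13:10-19:45 (subtract 3h to convert from UTC+3).
Xiulan in UTC: 07:05-19:40 (subtract 3h to convert from UTC+3).
Kavya ∩ Hiro: 07:00-08:50, 11:25-16:15.
Kavya ∩ Hiro ∩ Carol: 07:10-08:50, 11:25-11:40, 13:50-16:15.
Kavya ∩ Hiro ∩ Carol ∩ Rosa: 07:10-08:50, 11:25-11:40, 13:50-16:15.
Kavya ∩ Hiro ∩ Carol ∩ Rosa ∩ Xiulan: 07:10-08:50, 11:25-11:40, 13:50-16:15.

07:10-08:50, 11:25-11:40, 13:50-16:15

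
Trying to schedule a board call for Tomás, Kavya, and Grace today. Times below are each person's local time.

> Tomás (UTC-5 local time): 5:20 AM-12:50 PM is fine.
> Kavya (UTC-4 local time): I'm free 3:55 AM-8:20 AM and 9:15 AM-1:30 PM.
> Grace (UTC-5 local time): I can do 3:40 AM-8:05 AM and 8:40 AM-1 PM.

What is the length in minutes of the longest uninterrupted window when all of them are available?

Tomás in UTC: 10:20-17:50 (add 5h to convert from UTC-5).
Kavya in UTC: 07:55-12:20, 13:15-17:30 (add 4h to convert from UTC-4).
Grace in UTC: 08:40-13:05, 13:40-18:00 (add 5h to convert from UTC-5).
Tomás ∩ Kavya: 10:20-12:20, 13:15-17:30.
Tomás ∩ Kavya ∩ Grace: 10:20-12:20, 13:40-17:30.
The longest is 13:40-17:30 at 230 minutes.

230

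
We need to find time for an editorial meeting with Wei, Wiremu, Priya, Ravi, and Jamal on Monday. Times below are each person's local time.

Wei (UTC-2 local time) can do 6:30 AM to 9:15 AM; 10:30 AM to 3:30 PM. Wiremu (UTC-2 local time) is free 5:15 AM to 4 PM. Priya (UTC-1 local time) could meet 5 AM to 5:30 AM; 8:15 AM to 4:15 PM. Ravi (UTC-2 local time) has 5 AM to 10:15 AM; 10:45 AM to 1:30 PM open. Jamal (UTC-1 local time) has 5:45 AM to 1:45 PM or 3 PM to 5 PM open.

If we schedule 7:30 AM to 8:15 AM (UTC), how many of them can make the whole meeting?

Wei in UTC: 08:30-11:15, 12:30-17:30 (add 2h to convert from UTC-2).
Wiremu in UTC: 07:15-18:00 (add 2h to convert from UTC-2).
Priya in UTC: 06:00-06:30, 09:15-17:15 (add 1h to convert from UTC-1).
Ravi in UTC: 07:00-12:15, 12:45-15:30 (add 2h to convert from UTC-2).
Jamal in UTC: 06:45-14:45, 16:00-18:00 (add 1h to convert from UTC-1).
Wiremu, Ravi, and Jamal can make the full 07:30-08:15 slot — that's 3.

3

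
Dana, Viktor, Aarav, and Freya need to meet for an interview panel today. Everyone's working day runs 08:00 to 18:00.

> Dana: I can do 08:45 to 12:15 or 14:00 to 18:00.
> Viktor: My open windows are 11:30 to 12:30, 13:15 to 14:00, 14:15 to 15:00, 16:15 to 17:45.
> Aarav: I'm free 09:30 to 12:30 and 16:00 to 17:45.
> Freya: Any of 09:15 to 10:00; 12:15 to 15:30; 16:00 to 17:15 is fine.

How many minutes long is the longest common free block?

Dana ∩ Viktor: 11:30-12:15, 14:15-15:00, 16:15-17:45.
Dana ∩ Viktor ∩ Aarav: 11:30-12:15, 16:15-17:45.
Dana ∩ Viktor ∩ Aarav ∩ Freya: 16:15-17:15.
Those are the intersection windows.
The longest is 16:15-17:15 at 60 minutes.

60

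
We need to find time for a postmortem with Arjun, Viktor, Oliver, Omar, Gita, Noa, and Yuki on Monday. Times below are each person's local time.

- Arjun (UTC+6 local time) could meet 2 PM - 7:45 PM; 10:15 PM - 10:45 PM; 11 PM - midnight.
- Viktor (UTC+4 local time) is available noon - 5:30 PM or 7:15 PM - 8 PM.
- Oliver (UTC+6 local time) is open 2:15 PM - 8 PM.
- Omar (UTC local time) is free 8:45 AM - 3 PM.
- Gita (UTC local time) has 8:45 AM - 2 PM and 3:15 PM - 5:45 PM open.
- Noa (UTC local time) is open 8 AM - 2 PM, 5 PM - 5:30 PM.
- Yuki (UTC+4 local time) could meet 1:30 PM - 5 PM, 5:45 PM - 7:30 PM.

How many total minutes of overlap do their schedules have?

Arjun in UTC: 08:00-13:45, 16:15-16:45, 17:00-18:00 (subtract 6h to convert from UTC+6).
Viktor in UTC: 08:00-13:30, 15:15-16:00 (subtract 4h to convert from UTC+4).
Oliver in UTC: 08:15-14:00 (subtract 6h to convert from UTC+6).
Omar in UTC: 08:45-15:00.
Gita in UTC: 08:45-14:00, 15:15-17:45.
Noa in UTC: 08:00-14:00, 17:00-17:30.
Yuki in UTC: 09:30-13:00, 13:45-15:30 (subtract 4h to convert from UTC+4).
Arjun ∩ Viktor: 08:00-13:30.
Arjun ∩ Viktor ∩ Oliver: 08:15-13:30.
Arjun ∩ Viktor ∩ Oliver ∩ Omar: 08:45-13:30.
Arjun ∩ Viktor ∩ Oliver ∩ Omar ∩ Gita: 08:45-13:30.
Arjun ∩ Viktor ∩ Oliver ∩ Omar ∩ Gita ∩ Noa: 08:45-13:30.
Arjun ∩ Viktor ∩ Oliver ∩ Omar ∩ Gita ∩ Noa ∩ Yuki: 09:30-13:00.
So the common availability across everyone is 09:30-13:00.
That's a single block of 210 minutes.

210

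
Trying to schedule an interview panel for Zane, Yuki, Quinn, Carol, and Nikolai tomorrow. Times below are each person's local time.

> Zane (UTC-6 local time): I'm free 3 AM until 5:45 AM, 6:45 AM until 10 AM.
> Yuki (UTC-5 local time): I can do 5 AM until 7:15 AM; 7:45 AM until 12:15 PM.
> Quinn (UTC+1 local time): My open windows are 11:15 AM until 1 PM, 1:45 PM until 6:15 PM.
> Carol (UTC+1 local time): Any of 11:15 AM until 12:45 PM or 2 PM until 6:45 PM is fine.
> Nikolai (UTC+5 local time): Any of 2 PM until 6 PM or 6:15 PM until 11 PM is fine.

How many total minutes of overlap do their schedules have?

255

Zane in UTC: 09:00-11:45, 12:45-16:00 (add 6h to convert from UTC-6).
Yuki in UTC: 10:00-12:15, 12:45-17:15 (add 5h to convert from UTC-5).
Quinn in UTC: 10:15-12:00, 12:45-17:15 (subtract 1h to convert from UTC+1).
Carol in UTC: 10:15-11:45, 13:00-17:45 (subtract 1h to convert from UTC+1).
Nikolai in UTC: 09:00-13:00, 13:15-18:00 (subtract 5h to convert from UTC+5).
Zane ∩ Yuki: 10:00-11:45, 12:45-16:00.
Zane ∩ Yuki ∩ Quinn: 10:15-11:45, 12:45-16:00.
Zane ∩ Yuki ∩ Quinn ∩ Carol: 10:15-11:45, 13:00-16:00.
Zane ∩ Yuki ∩ Quinn ∩ Carol ∩ Nikolai: 10:15-11:45, 13:15-16:00.
So the common availability across everyone is 10:15-11:45, 13:15-16:00.
Summing the common windows: 90 + 165 = 255 minutes.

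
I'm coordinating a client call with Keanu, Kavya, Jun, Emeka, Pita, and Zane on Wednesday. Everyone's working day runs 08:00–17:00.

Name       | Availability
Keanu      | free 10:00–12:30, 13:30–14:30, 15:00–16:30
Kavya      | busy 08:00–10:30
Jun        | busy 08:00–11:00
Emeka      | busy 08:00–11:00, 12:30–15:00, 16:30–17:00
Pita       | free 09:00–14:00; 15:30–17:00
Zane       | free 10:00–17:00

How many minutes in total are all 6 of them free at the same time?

150

Keanu free: 10:00-12:30, 13:30-14:30, 15:00-16:30.
Kavya free: 10:30-17:00 (invert busy blocks within the working day).
Jun free: 11:00-17:00 (invert busy blocks within the working day).
Emeka free: 11:00-12:30, 15:00-16:30 (invert busy blocks within the working day).
Pita free: 09:00-14:00, 15:30-17:00.
Zane free: 10:00-17:00.
Keanu ∩ Kavya: 10:30-12:30, 13:30-14:30, 15:00-16:30.
Keanu ∩ Kavya ∩ Jun: 11:00-12:30, 13:30-14:30, 15:00-16:30.
Keanu ∩ Kavya ∩ Jun ∩ Emeka: 11:00-12:30, 15:00-16:30.
Keanu ∩ Kavya ∩ Jun ∩ Emeka ∩ Pita: 11:00-12:30, 15:30-16:30.
Keanu ∩ Kavya ∩ Jun ∩ Emeka ∩ Pita ∩ Zane: 11:00-12:30, 15:30-16:30.
Summing the common windows: 90 + 60 = 150 minutes.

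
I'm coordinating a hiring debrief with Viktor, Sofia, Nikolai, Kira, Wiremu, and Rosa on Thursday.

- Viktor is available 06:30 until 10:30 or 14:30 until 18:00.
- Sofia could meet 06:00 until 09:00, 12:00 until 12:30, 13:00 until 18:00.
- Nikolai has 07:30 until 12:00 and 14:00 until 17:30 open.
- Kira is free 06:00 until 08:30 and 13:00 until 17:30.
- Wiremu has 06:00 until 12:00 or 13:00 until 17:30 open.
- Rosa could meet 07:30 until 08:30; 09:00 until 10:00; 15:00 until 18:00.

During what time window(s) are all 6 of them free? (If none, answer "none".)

Viktor ∩ Sofia: 06:30-09:00, 14:30-18:00.
Viktor ∩ Sofia ∩ Nikolai: 07:30-09:00, 14:30-17:30.
Viktor ∩ Sofia ∩ Nikolai ∩ Kira: 07:30-08:30, 14:30-17:30.
Viktor ∩ Sofia ∩ Nikolai ∩ Kira ∩ Wiremu: 07:30-08:30, 14:30-17:30.
Viktor ∩ Sofia ∩ Nikolai ∩ Kira ∩ Wiremu ∩ Rosa: 07:30-08:30, 15:00-17:30.
Those are the intersection windows.

07:30-08:30, 15:00-17:30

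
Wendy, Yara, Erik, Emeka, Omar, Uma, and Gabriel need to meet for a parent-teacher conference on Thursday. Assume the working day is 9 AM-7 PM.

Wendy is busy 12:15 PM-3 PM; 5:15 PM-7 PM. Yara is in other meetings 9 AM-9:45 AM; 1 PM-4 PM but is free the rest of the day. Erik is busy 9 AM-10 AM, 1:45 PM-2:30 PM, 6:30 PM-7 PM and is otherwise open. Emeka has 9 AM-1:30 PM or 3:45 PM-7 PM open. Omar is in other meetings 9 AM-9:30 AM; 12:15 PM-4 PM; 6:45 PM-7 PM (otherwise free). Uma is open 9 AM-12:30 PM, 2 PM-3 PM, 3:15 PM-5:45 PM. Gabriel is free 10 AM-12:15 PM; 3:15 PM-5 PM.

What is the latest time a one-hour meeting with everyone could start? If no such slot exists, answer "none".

16:00

Wendy free: 09:00-12:15, 15:00-17:15 (invert busy blocks within the working day).
Yara free: 09:45-13:00, 16:00-19:00 (invert busy blocks within the working day).
Erik free: 10:00-13:45, 14:30-18:30 (invert busy blocks within the working day).
Emeka free: 09:00-13:30, 15:45-19:00.
Omar free: 09:30-12:15, 16:00-18:45 (invert busy blocks within the working day).
Uma free: 09:00-12:30, 14:00-15:00, 15:15-17:45.
Gabriel free: 10:00-12:15, 15:15-17:00.
Wendy ∩ Yara: 09:45-12:15, 16:00-17:15.
Wendy ∩ Yara ∩ Erik: 10:00-12:15, 16:00-17:15.
Wendy ∩ Yara ∩ Erik ∩ Emeka: 10:00-12:15, 16:00-17:15.
Wendy ∩ Yara ∩ Erik ∩ Emeka ∩ Omar: 10:00-12:15, 16:00-17:15.
Wendy ∩ Yara ∩ Erik ∩ Emeka ∩ Omar ∩ Uma: 10:00-12:15, 16:00-17:15.
Wendy ∩ Yara ∩ Erik ∩ Emeka ∩ Omar ∩ Uma ∩ Gabriel: 10:00-12:15, 16:00-17:00.
The last common window of at least 60 minutes is 16:00-17:00; a 60-minute meeting can start as late as 16:00 and still end by 17:00.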